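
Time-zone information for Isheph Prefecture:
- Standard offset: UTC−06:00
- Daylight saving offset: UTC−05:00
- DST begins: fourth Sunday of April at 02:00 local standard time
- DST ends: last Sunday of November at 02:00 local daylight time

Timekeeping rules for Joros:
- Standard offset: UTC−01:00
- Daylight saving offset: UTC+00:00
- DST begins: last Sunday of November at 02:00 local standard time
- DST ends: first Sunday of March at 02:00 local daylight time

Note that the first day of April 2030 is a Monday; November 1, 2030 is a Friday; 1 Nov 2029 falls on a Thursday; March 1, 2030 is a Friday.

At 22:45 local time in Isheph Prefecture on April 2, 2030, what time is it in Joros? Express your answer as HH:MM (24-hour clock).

1 April 2030 is a Monday, so the first Sunday is April 7 and the fourth is April 28.
1 November 2030 is a Friday, so Sundays fall on 3, 10, 17, 24; the last is November 24.
April 2, 2030 is outside the daylight-saving period (28 April – 24 November), so Isheph Prefecture is on standard time, UTC−06:00.
22:45 Isheph Prefecture + 6h = 04:45 UTC (rolling into the next day, 3 April 2030).
1 November 2029 is a Thursday, so Sundays fall on 4, 11, 18, 25; the last is November 25.
1 March 2030 is a Friday, so the first Sunday is March 3.
At the standard offset (UTC−01:00), 04:45 UTC − 1h = 03:45 Joros standard time.
The standard-time date in Joros, April 3, 2030, is outside the daylight-saving period (25 November 2029 – 3 March 2030), so Joros is on standard time, UTC−01:00.
04:45 UTC − 1h = 03:45 Joros.

03:45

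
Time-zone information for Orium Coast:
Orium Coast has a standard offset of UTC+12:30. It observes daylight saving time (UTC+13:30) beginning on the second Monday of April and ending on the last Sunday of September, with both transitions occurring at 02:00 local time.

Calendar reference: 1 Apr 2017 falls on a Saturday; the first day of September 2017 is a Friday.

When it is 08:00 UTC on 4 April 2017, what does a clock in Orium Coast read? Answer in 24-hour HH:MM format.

1 April 2017 is a Saturday, so the first Monday is April 3 and the second is April 10.
1 September 2017 is a Friday, so Sundays fall on 3, 10, 17, 24; the last is September 24.
At the standard offset (UTC+12:30), 08:00 UTC + 12h30m = 20:30 Orium Coast standard time.
Daylight saving runs 10 April – 24 September; the standard-time date in Orium Coast, 4 April 2017, is outside that window, so Orium Coast is on standard time at UTC+12:30.
08:00 UTC + 12h30m = 20:30 local.

20:30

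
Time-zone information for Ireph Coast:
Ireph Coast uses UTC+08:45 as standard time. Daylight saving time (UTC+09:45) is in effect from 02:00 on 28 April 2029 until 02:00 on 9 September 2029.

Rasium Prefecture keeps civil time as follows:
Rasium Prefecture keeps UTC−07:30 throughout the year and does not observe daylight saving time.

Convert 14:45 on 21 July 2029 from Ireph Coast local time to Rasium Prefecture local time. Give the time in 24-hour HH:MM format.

21 July 2029 falls between 28 April and 9 September, so daylight saving is in effect and Ireph Coast is at UTC+09:45.
14:45 Ireph Coast − 9h45m = 05:00 UTC.
Rasium Prefecture stays on UTC−07:30 all year.
05:00 UTC − 7h30m = 21:30 Rasium Prefecture (rolling into the previous day, 20 July 2029).

21:30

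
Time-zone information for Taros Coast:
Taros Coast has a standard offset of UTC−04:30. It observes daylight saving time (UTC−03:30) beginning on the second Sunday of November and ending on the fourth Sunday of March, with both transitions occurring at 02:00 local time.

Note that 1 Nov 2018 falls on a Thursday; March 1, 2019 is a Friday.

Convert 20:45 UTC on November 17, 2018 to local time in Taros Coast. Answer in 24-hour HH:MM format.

17:15

1 November 2018 is a Thursday, so the first Sunday is November 4 and the second is November 11.
1 March 2019 is a Friday, so the first Sunday is March 3 and the fourth is March 24.
At the standard offset (UTC−04:30), 20:45 UTC − 4h30m = 16:15 Taros Coast standard time.
The standard-time date in Taros Coast, November 17, 2018, lies within the daylight-saving period (11 November 2018 – 24 March 2019), so Taros Coast is on daylight time, UTC−03:30.
20:45 UTC − 3h30m = 17:15 local.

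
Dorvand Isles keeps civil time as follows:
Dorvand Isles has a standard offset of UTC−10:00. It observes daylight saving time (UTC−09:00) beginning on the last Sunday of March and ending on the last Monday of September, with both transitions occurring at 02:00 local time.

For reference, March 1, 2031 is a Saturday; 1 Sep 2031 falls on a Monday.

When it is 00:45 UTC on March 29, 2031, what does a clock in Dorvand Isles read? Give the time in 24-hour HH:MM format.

14:45

1 March 2031 is a Saturday, so Sundays fall on 2, 9, 16, 23, 30; the last is March 30.
1 September 2031 is a Monday, so Mondays fall on 1, 8, 15, 22, 29; the last is September 29.
At the standard offset (UTC−10:00), 00:45 UTC − 10h = 14:45 Dorvand Isles standard time (rolling into the previous day, 28 March 2031).
The standard-time date in Dorvand Isles, March 28, 2031, is outside the daylight-saving period (30 March – 29 September), so Dorvand Isles is on standard time, UTC−10:00.
00:45 UTC − 10h = 14:45 local (rolling into the previous day, 28 March 2031).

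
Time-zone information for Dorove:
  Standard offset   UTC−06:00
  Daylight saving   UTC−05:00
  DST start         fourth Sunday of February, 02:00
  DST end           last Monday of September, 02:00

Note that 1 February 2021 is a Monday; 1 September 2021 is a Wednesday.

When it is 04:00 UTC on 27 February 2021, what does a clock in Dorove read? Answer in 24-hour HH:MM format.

1 February 2021 is a Monday, so the first Sunday is February 7 and the fourth is February 28.
1 September 2021 is a Wednesday, so Mondays fall on 6, 13, 20, 27; the last is September 27.
At the standard offset (UTC−06:00), 04:00 UTC − 6h = 22:00 Dorove standard time (rolling into the previous day, 26 February 2021).
The standard-time date in Dorove, 26 February 2021, does not fall between 28 February and 27 September, so daylight saving is not in effect and Dorove is at UTC−06:00.
04:00 UTC − 6h = 22:00 local (rolling into the previous day, 26 February 2021).

22:00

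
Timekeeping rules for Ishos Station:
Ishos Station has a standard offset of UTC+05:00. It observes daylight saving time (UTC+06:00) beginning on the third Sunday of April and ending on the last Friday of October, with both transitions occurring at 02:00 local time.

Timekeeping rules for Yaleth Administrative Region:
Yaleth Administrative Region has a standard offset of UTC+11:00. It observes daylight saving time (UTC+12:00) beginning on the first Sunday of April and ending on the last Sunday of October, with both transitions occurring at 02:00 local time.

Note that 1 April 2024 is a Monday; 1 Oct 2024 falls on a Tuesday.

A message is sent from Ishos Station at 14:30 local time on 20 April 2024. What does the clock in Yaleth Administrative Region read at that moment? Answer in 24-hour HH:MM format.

21:30

1 April 2024 is a Monday, so the first Sunday is April 7 and the third is April 21.
1 October 2024 is a Tuesday, so Fridays fall on 4, 11, 18, 25; the last is October 25.
20 April 2024 does not fall between 21 April and 25 October, so daylight saving is not in effect and Ishos Station is at UTC+05:00.
14:30 Ishos Station − 5h = 09:30 UTC.
1 April 2024 is a Monday, so the first Sunday is April 7.
1 October 2024 is a Tuesday, so Sundays fall on 6, 13, 20, 27; the last is October 27.
At the standard offset (UTC+11:00), 09:30 UTC + 11h = 20:30 Yaleth Administrative Region standard time.
The standard-time date in Yaleth Administrative Region, 20 April 2024, falls between 7 April and 27 October, so daylight saving is in effect and Yaleth Administrative Region is at UTC+12:00.
09:30 UTC + 12h = 21:30 Yaleth Administrative Region.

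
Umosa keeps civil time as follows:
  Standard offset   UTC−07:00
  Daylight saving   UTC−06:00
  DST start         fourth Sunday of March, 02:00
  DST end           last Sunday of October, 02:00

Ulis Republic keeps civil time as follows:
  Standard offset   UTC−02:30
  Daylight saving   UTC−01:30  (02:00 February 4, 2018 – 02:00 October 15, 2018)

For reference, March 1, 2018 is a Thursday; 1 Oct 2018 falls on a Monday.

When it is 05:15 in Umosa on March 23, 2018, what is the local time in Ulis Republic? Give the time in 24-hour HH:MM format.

1 March 2018 is a Thursday, so the first Sunday is March 4 and the fourth is March 25.
1 October 2018 is a Monday, so Sundays fall on 7, 14, 21, 28; the last is October 28.
Daylight saving runs 25 March – 28 October; March 23, 2018 is outside that window, so Umosa is on standard time at UTC−07:00.
05:15 Umosa + 7h = 12:15 UTC.
At the standard offset (UTC−02:30), 12:15 UTC − 2h30m = 09:45 Ulis Republic standard time.
The standard-time date in Ulis Republic, March 23, 2018, falls between 4 February and 15 October, so daylight saving is in effect and Ulis Republic is at UTC−01:30.
12:15 UTC − 1h30m = 10:45 Ulis Republic.

10:45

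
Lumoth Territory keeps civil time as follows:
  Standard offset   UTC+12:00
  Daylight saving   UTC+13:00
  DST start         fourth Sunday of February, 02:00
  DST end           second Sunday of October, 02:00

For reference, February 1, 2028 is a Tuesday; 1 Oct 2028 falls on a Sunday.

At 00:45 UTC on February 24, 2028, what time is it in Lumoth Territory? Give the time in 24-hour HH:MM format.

1 February 2028 is a Tuesday, so the first Sunday is February 6 and the fourth is February 27.
1 October 2028 is a Sunday, so the first Sunday is October 1 and the second is October 8.
At the standard offset (UTC+12:00), 00:45 UTC + 12h = 12:45 Lumoth Territory standard time.
The standard-time date in Lumoth Territory, February 24, 2028, is outside the daylight-saving period (27 February – 8 October), so Lumoth Territory is on standard time, UTC+12:00.
00:45 UTC + 12h = 12:45 local.

12:45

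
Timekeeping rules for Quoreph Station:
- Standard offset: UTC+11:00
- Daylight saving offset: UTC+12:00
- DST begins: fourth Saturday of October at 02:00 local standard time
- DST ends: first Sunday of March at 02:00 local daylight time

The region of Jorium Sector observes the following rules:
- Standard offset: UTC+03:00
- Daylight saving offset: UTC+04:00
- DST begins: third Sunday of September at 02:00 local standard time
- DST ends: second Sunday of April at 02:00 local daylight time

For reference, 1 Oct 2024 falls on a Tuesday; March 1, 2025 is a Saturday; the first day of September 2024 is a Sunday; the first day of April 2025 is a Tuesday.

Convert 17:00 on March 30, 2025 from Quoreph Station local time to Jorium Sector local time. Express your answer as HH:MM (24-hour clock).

1 October 2024 is a Tuesday, so the first Saturday is October 5 and the fourth is October 26.
1 March 2025 is a Saturday, so the first Sunday is March 2.
Daylight saving runs 26 October 2024 – 2 March 2025; March 30, 2025 is outside that window, so Quoreph Station is on standard time at UTC+11:00.
17:00 Quoreph Station − 11h = 06:00 UTC.
1 September 2024 is a Sunday, so the first Sunday is September 1 and the third is September 15.
1 April 2025 is a Tuesday, so the first Sunday is April 6 and the second is April 13.
At the standard offset (UTC+03:00), 06:00 UTC + 3h = 09:00 Jorium Sector standard time.
Daylight saving runs 15 September 2024 – 13 April 2025; the standard-time date in Jorium Sector, March 30, 2025, is inside that window, so Jorium Sector is at UTC+04:00.
06:00 UTC + 4h = 10:00 Jorium Sector.

10:00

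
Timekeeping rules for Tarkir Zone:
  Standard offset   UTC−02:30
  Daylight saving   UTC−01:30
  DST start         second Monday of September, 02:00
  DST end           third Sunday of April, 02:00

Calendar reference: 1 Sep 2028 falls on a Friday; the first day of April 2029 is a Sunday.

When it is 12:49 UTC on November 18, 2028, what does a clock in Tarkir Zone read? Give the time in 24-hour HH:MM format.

11:19

1 September 2028 is a Friday, so the first Monday is September 4 and the second is September 11.
1 April 2029 is a Sunday, so the first Sunday is April 1 and the third is April 15.
At the standard offset (UTC−02:30), 12:49 UTC − 2h30m = 10:19 Tarkir Zone standard time.
The standard-time date in Tarkir Zone, November 18, 2028, falls between 11 September 2028 and 15 April 2029, so daylight saving is in effect and Tarkir Zone is at UTC−01:30.
12:49 UTC − 1h30m = 11:19 local.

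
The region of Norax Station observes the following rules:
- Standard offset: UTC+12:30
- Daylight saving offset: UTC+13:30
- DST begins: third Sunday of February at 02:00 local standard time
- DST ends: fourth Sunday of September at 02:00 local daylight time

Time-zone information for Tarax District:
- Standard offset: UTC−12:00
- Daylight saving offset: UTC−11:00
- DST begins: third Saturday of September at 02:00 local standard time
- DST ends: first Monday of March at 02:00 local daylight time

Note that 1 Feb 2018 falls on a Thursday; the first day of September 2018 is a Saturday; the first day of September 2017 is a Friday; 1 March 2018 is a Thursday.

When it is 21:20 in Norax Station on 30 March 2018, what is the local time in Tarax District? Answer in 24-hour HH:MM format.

19:50

1 February 2018 is a Thursday, so the first Sunday is February 4 and the third is February 18.
1 September 2018 is a Saturday, so the first Sunday is September 2 and the fourth is September 23.
Daylight saving runs 18 February – 23 September; 30 March 2018 is inside that window, so Norax Station is at UTC+13:30.
21:20 Norax Station − 13h30m = 07:50 UTC.
1 September 2017 is a Friday, so the first Saturday is September 2 and the third is September 16.
1 March 2018 is a Thursday, so the first Monday is March 5.
At the standard offset (UTC−12:00), 07:50 UTC − 12h = 19:50 Tarax District standard time (rolling into the previous day, 29 March 2018).
Daylight saving runs 16 September 2017 – 5 March 2018; the standard-time date in Tarax District, 29 March 2018, is outside that window, so Tarax District is on standard time at UTC−12:00.
07:50 UTC − 12h = 19:50 Tarax District (rolling into the previous day, 29 March 2018).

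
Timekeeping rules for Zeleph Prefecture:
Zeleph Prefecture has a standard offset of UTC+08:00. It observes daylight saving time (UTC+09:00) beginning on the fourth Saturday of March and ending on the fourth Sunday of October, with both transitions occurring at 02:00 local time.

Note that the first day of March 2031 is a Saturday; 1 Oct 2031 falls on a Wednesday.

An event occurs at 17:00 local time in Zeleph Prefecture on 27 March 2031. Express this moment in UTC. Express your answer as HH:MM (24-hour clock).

08:00

1 March 2031 is a Saturday, so the first Saturday is March 1 and the fourth is March 22.
1 October 2031 is a Wednesday, so the first Sunday is October 5 and the fourth is October 26.
27 March 2031 lies within the daylight-saving period (22 March – 26 October), so Zeleph Prefecture is on daylight time, UTC+09:00.
17:00 local − 9h = 08:00 UTC.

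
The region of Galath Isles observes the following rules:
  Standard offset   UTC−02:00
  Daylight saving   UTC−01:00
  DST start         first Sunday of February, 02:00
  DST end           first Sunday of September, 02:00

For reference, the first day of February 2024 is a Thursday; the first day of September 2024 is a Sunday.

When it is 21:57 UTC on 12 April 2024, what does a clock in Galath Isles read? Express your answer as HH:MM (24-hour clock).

1 February 2024 is a Thursday, so the first Sunday is February 4.
1 September 2024 is a Sunday, so the first Sunday is September 1.
At the standard offset (UTC−02:00), 21:57 UTC − 2h = 19:57 Galath Isles standard time.
Daylight saving runs 4 February – 1 September; the standard-time date in Galath Isles, 12 April 2024, is inside that window, so Galath Isles is at UTC−01:00.
21:57 UTC − 1h = 20:57 local.

20:57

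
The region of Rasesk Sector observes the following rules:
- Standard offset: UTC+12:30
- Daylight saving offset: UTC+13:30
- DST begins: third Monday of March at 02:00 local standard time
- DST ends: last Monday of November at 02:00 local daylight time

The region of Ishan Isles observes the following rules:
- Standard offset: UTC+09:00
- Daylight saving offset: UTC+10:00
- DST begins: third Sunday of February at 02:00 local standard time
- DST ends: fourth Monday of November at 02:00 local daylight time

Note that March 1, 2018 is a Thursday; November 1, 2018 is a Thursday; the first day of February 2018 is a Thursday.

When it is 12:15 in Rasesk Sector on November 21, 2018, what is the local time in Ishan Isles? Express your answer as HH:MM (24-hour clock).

08:45

1 March 2018 is a Thursday, so the first Monday is March 5 and the third is March 19.
1 November 2018 is a Thursday, so Mondays fall on 5, 12, 19, 26; the last is November 26.
November 21, 2018 falls between 19 March and 26 November, so daylight saving is in effect and Rasesk Sector is at UTC+13:30.
12:15 Rasesk Sector − 13h30m = 22:45 UTC (rolling into the previous day, 20 November 2018).
1 February 2018 is a Thursday, so the first Sunday is February 4 and the third is February 18.
1 November 2018 is a Thursday, so the first Monday is November 5 and the fourth is November 26.
At the standard offset (UTC+09:00), 22:45 UTC + 9h = 07:45 Ishan Isles standard time (rolling into the next day, 21 November 2018).
The standard-time date in Ishan Isles, November 21, 2018, falls between 18 February and 26 November, so daylight saving is in effect and Ishan Isles is at UTC+10:00.
22:45 UTC + 10h = 08:45 Ishan Isles (rolling into the next day, 21 November 2018).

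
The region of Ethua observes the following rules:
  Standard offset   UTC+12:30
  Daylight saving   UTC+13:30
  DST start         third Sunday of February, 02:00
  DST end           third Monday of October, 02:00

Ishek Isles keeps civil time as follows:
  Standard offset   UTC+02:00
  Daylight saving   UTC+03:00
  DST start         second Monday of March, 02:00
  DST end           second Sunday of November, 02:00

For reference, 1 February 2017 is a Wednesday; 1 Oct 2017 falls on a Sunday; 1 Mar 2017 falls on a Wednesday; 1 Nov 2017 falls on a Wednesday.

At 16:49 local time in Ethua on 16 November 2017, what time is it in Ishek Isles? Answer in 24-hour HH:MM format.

06:19

1 February 2017 is a Wednesday, so the first Sunday is February 5 and the third is February 19.
1 October 2017 is a Sunday, so the first Monday is October 2 and the third is October 16.
Daylight saving runs 19 February – 16 October; 16 November 2017 is outside that window, so Ethua is on standard time at UTC+12:30.
16:49 Ethua − 12h30m = 04:19 UTC.
1 March 2017 is a Wednesday, so the first Monday is March 6 and the second is March 13.
1 November 2017 is a Wednesday, so the first Sunday is November 5 and the second is November 12.
At the standard offset (UTC+02:00), 04:19 UTC + 2h = 06:19 Ishek Isles standard time.
The standard-time date in Ishek Isles, 16 November 2017, is outside the daylight-saving period (13 March – 12 November), so Ishek Isles is on standard time, UTC+02:00.
04:19 UTC + 2h = 06:19 Ishek Isles.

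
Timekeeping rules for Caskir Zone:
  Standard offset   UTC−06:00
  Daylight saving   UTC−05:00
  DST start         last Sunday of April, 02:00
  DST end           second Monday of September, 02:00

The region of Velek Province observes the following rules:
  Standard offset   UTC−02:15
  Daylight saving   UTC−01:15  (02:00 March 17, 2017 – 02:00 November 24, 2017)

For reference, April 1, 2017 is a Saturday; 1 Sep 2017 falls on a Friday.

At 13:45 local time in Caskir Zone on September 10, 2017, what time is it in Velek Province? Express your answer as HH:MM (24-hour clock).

17:30

1 April 2017 is a Saturday, so Sundays fall on 2, 9, 16, 23, 30; the last is April 30.
1 September 2017 is a Friday, so the first Monday is September 4 and the second is September 11.
September 10, 2017 lies within the daylight-saving period (30 April – 11 September), so Caskir Zone is on daylight time, UTC−05:00.
13:45 Caskir Zone + 5h = 18:45 UTC.
At the standard offset (UTC−02:15), 18:45 UTC − 2h15m = 16:30 Velek Province standard time.
The standard-time date in Velek Province, September 10, 2017, lies within the daylight-saving period (17 March – 24 November), so Velek Province is on daylight time, UTC−01:15.
18:45 UTC − 1h15m = 17:30 Velek Province.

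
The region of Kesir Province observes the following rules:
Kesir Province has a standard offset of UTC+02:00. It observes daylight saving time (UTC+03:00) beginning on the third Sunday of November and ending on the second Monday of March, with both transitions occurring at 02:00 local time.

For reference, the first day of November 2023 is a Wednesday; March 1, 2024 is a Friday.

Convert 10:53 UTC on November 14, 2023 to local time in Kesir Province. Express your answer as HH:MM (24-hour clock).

12:53

1 November 2023 is a Wednesday, so the first Sunday is November 5 and the third is November 19.
1 March 2024 is a Friday, so the first Monday is March 4 and the second is March 11.
At the standard offset (UTC+02:00), 10:53 UTC + 2h = 12:53 Kesir Province standard time.
The standard-time date in Kesir Province, November 14, 2023, is outside the daylight-saving period (19 November 2023 – 11 March 2024), so Kesir Province is on standard time, UTC+02:00.
10:53 UTC + 2h = 12:53 local.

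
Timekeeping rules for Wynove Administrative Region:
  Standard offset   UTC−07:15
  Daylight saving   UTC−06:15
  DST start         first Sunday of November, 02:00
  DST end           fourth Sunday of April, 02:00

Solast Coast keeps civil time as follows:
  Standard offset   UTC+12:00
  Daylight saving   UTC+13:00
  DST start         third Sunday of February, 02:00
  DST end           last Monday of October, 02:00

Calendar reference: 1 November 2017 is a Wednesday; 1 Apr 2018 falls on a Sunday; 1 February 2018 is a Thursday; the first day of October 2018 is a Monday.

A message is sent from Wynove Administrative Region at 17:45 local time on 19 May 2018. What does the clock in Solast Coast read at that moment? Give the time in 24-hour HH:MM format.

1 November 2017 is a Wednesday, so the first Sunday is November 5.
1 April 2018 is a Sunday, so the first Sunday is April 1 and the fourth is April 22.
Daylight saving runs 5 November 2017 – 22 April 2018; 19 May 2018 is outside that window, so Wynove Administrative Region is on standard time at UTC−07:15.
17:45 Wynove Administrative Region + 7h15m = 01:00 UTC (rolling into the next day, 20 May 2018).
1 February 2018 is a Thursday, so the first Sunday is February 4 and the third is February 18.
1 October 2018 is a Monday, so Mondays fall on 1, 8, 15, 22, 29; the last is October 29.
At the standard offset (UTC+12:00), 01:00 UTC + 12h = 13:00 Solast Coast standard time.
Daylight saving runs 18 February – 29 October; the standard-time date in Solast Coast, 20 May 2018, is inside that window, so Solast Coast is at UTC+13:00.
01:00 UTC + 13h = 14:00 Solast Coast.

14:00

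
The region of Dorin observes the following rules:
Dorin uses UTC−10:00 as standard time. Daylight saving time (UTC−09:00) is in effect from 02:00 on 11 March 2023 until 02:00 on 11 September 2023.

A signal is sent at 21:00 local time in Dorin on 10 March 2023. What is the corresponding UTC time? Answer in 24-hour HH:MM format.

07:00

Daylight saving runs 11 March – 11 September; 10 March 2023 is outside that window, so Dorin is on standard time at UTC−10:00.
21:00 local + 10h = 07:00 UTC (rolling into the next day, 11 March 2023).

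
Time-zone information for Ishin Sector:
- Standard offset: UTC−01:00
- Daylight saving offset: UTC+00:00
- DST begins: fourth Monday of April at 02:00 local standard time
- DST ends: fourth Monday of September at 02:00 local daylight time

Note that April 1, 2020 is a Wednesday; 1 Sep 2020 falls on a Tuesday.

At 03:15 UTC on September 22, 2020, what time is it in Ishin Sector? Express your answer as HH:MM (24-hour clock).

03:15

1 April 2020 is a Wednesday, so the first Monday is April 6 and the fourth is April 27.
1 September 2020 is a Tuesday, so the first Monday is September 7 and the fourth is September 28.
At the standard offset (UTC−01:00), 03:15 UTC − 1h = 02:15 Ishin Sector standard time.
Daylight saving runs 27 April – 28 September; the standard-time date in Ishin Sector, September 22, 2020, is inside that window, so Ishin Sector is at UTC+00:00.
03:15 UTC + 0h = 03:15 local.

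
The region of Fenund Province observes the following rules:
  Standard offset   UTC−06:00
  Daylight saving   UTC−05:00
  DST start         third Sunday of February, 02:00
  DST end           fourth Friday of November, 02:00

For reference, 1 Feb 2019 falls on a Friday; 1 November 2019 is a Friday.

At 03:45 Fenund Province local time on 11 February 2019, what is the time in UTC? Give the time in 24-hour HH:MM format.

1 February 2019 is a Friday, so the first Sunday is February 3 and the third is February 17.
1 November 2019 is a Friday, so the first Friday is November 1 and the fourth is November 22.
11 February 2019 is outside the daylight-saving period (17 February – 22 November), so Fenund Province is on standard time, UTC−06:00.
03:45 local + 6h = 09:45 UTC.

09:45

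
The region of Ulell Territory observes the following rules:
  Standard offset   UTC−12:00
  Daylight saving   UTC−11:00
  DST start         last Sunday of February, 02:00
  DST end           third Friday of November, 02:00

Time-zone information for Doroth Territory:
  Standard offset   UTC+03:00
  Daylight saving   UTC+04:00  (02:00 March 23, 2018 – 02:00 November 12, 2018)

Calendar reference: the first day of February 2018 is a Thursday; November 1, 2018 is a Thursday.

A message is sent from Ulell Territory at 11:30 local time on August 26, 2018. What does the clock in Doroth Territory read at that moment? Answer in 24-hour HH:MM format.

02:30

1 February 2018 is a Thursday, so Sundays fall on 4, 11, 18, 25; the last is February 25.
1 November 2018 is a Thursday, so the first Friday is November 2 and the third is November 16.
August 26, 2018 falls between 25 February and 16 November, so daylight saving is in effect and Ulell Territory is at UTC−11:00.
11:30 Ulell Territory + 11h = 22:30 UTC.
At the standard offset (UTC+03:00), 22:30 UTC + 3h = 01:30 Doroth Territory standard time (rolling into the next day, 27 August 2018).
Daylight saving runs 23 March – 12 November; the standard-time date in Doroth Territory, August 27, 2018, is inside that window, so Doroth Territory is at UTC+04:00.
22:30 UTC + 4h = 02:30 Doroth Territory (rolling into the next day, 27 August 2018).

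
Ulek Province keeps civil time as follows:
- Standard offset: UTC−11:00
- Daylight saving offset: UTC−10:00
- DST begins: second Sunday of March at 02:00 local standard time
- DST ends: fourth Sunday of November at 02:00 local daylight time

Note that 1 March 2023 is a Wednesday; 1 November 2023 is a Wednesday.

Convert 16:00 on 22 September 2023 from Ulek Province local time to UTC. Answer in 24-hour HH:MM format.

1 March 2023 is a Wednesday, so the first Sunday is March 5 and the second is March 12.
1 November 2023 is a Wednesday, so the first Sunday is November 5 and the fourth is November 26.
Daylight saving runs 12 March – 26 November; 22 September 2023 is inside that window, so Ulek Province is at UTC−10:00.
16:00 local + 10h = 02:00 UTC (rolling into the next day, 23 September 2023).

02:00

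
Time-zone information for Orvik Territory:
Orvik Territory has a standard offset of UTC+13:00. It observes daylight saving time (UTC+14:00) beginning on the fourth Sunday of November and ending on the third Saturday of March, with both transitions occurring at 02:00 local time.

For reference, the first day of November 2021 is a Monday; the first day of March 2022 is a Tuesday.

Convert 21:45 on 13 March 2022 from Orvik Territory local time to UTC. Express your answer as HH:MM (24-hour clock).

1 November 2021 is a Monday, so the first Sunday is November 7 and the fourth is November 28.
1 March 2022 is a Tuesday, so the first Saturday is March 5 and the third is March 19.
13 March 2022 falls between 28 November 2021 and 19 March 2022, so daylight saving is in effect and Orvik Territory is at UTC+14:00.
21:45 local − 14h = 07:45 UTC.

07:45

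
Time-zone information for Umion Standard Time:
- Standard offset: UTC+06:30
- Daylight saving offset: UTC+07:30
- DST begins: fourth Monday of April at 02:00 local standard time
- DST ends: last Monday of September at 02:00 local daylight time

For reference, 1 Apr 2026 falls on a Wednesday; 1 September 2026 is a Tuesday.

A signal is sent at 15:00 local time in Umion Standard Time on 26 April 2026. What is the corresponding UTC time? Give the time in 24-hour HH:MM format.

08:30

1 April 2026 is a Wednesday, so the first Monday is April 6 and the fourth is April 27.
1 September 2026 is a Tuesday, so Mondays fall on 7, 14, 21, 28; the last is September 28.
Daylight saving runs 27 April – 28 September; 26 April 2026 is outside that window, so Umion Standard Time is on standard time at UTC+06:30.
15:00 local − 6h30m = 08:30 UTC.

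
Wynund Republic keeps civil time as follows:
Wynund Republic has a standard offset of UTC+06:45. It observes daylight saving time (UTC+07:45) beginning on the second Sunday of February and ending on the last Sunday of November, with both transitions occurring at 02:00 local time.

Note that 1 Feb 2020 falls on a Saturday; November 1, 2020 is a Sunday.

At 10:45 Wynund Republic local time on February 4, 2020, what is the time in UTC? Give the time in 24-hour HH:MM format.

1 February 2020 is a Saturday, so the first Sunday is February 2 and the second is February 9.
1 November 2020 is a Sunday, so Sundays fall on 1, 8, 15, 22, 29; the last is November 29.
February 4, 2020 is outside the daylight-saving period (9 February – 29 November), so Wynund Republic is on standard time, UTC+06:45.
10:45 local − 6h45m = 04:00 UTC.

04:00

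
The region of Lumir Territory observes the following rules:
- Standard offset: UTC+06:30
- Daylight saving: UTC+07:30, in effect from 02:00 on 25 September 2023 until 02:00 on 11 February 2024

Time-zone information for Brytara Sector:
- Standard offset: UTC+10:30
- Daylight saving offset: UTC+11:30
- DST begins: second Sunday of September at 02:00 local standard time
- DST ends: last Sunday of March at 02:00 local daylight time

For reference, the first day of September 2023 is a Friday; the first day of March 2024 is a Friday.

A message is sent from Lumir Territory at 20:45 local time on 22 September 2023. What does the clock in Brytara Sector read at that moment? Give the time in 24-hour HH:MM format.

01:45

Daylight saving runs 25 September 2023 – 11 February 2024; 22 September 2023 is outside that window, so Lumir Territory is on standard time at UTC+06:30.
20:45 Lumir Territory − 6h30m = 14:15 UTC.
1 September 2023 is a Friday, so the first Sunday is September 3 and the second is September 10.
1 March 2024 is a Friday, so Sundays fall on 3, 10, 17, 24, 31; the last is March 31.
At the standard offset (UTC+10:30), 14:15 UTC + 10h30m = 00:45 Brytara Sector standard time (rolling into the next day, 23 September 2023).
Daylight saving runs 10 September 2023 – 31 March 2024; the standard-time date in Brytara Sector, 23 September 2023, is inside that window, so Brytara Sector is at UTC+11:30.
14:15 UTC + 11h30m = 01:45 Brytara Sector (rolling into the next day, 23 September 2023).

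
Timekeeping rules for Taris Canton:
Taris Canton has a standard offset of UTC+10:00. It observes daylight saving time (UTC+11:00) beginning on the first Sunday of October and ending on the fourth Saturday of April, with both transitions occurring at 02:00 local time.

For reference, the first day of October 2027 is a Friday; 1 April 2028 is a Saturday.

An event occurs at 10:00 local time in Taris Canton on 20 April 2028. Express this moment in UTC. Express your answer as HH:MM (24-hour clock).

23:00

1 October 2027 is a Friday, so the first Sunday is October 3.
1 April 2028 is a Saturday, so the first Saturday is April 1 and the fourth is April 22.
20 April 2028 falls between 3 October 2027 and 22 April 2028, so daylight saving is in effect and Taris Canton is at UTC+11:00.
10:00 local − 11h = 23:00 UTC (rolling into the previous day, 19 April 2028).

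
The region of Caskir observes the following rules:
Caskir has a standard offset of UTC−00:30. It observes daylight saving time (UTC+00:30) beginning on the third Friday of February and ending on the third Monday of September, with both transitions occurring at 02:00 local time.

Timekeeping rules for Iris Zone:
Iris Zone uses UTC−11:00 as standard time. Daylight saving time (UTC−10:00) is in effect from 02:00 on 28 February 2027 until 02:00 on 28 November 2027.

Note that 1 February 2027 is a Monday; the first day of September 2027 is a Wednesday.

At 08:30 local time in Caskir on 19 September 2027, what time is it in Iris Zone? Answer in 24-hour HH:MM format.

22:00

1 February 2027 is a Monday, so the first Friday is February 5 and the third is February 19.
1 September 2027 is a Wednesday, so the first Monday is September 6 and the third is September 20.
Daylight saving runs 19 February – 20 September; 19 September 2027 is inside that window, so Caskir is at UTC+00:30.
08:30 Caskir − 0h30m = 08:00 UTC.
At the standard offset (UTC−11:00), 08:00 UTC − 11h = 21:00 Iris Zone standard time (rolling into the previous day, 18 September 2027).
Daylight saving runs 28 February – 28 November; the standard-time date in Iris Zone, 18 September 2027, is inside that window, so Iris Zone is at UTC−10:00.
08:00 UTC − 10h = 22:00 Iris Zone (rolling into the previous day, 18 September 2027).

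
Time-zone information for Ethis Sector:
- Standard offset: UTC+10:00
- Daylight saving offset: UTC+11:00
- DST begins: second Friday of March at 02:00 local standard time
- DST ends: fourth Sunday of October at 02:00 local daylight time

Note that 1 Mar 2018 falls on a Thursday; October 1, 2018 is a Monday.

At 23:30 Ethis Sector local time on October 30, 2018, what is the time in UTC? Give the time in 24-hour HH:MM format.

1 March 2018 is a Thursday, so the first Friday is March 2 and the second is March 9.
1 October 2018 is a Monday, so the first Sunday is October 7 and the fourth is October 28.
October 30, 2018 does not fall between 9 March and 28 October, so daylight saving is not in effect and Ethis Sector is at UTC+10:00.
23:30 local − 10h = 13:30 UTC.

13:30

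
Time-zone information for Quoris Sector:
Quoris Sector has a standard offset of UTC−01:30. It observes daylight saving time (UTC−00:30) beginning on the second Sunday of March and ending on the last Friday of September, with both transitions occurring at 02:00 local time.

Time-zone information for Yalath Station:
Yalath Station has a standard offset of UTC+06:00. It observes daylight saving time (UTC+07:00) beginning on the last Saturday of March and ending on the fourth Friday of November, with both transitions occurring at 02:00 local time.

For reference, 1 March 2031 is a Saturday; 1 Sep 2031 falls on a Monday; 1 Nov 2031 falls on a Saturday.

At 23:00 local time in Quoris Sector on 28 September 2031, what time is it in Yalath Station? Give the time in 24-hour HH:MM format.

1 March 2031 is a Saturday, so the first Sunday is March 2 and the second is March 9.
1 September 2031 is a Monday, so Fridays fall on 5, 12, 19, 26; the last is September 26.
28 September 2031 is outside the daylight-saving period (9 March – 26 September), so Quoris Sector is on standard time, UTC−01:30.
23:00 Quoris Sector + 1h30m = 00:30 UTC (rolling into the next day, 29 September 2031).
1 March 2031 is a Saturday, so Saturdays fall on 1, 8, 15, 22, 29; the last is March 29.
1 November 2031 is a Saturday, so the first Friday is November 7 and the fourth is November 28.
At the standard offset (UTC+06:00), 00:30 UTC + 6h = 06:30 Yalath Station standard time.
The standard-time date in Yalath Station, 29 September 2031, lies within the daylight-saving period (29 March – 28 November), so Yalath Station is on daylight time, UTC+07:00.
00:30 UTC + 7h = 07:30 Yalath Station.

07:30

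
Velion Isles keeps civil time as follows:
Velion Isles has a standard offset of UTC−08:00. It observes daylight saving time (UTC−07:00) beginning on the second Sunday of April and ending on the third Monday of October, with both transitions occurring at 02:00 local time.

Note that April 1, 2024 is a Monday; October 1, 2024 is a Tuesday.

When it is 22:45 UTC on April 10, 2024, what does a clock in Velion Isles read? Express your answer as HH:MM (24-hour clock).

14:45

1 April 2024 is a Monday, so the first Sunday is April 7 and the second is April 14.
1 October 2024 is a Tuesday, so the first Monday is October 7 and the third is October 21.
At the standard offset (UTC−08:00), 22:45 UTC − 8h = 14:45 Velion Isles standard time.
The standard-time date in Velion Isles, April 10, 2024, is outside the daylight-saving period (14 April – 21 October), so Velion Isles is on standard time, UTC−08:00.
22:45 UTC − 8h = 14:45 local.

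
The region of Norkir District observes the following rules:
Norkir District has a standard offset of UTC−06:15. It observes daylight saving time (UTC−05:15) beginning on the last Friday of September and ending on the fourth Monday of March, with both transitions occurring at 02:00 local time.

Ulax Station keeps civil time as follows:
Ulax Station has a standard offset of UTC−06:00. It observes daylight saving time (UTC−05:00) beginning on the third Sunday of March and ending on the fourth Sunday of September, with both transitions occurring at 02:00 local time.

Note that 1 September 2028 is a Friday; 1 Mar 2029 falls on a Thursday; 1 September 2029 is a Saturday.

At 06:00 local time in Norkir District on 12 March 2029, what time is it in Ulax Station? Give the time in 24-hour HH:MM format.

05:15

1 September 2028 is a Friday, so Fridays fall on 1, 8, 15, 22, 29; the last is September 29.
1 March 2029 is a Thursday, so the first Monday is March 5 and the fourth is March 26.
12 March 2029 falls between 29 September 2028 and 26 March 2029, so daylight saving is in effect and Norkir District is at UTC−05:15.
06:00 Norkir District + 5h15m = 11:15 UTC.
1 March 2029 is a Thursday, so the first Sunday is March 4 and the third is March 18.
1 September 2029 is a Saturday, so the first Sunday is September 2 and the fourth is September 23.
At the standard offset (UTC−06:00), 11:15 UTC − 6h = 05:15 Ulax Station standard time.
The standard-time date in Ulax Station, 12 March 2029, does not fall between 18 March and 23 September, so daylight saving is not in effect and Ulax Station is at UTC−06:00.
11:15 UTC − 6h = 05:15 Ulax Station.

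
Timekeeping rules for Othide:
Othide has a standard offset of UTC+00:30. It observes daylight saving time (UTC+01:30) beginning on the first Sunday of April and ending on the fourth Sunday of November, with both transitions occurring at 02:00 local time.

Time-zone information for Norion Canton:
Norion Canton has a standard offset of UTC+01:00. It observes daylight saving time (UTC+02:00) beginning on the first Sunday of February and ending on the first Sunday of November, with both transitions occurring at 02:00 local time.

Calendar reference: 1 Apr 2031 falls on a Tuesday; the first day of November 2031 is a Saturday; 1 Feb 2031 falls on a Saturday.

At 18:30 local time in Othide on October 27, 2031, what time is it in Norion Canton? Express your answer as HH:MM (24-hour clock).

1 April 2031 is a Tuesday, so the first Sunday is April 6.
1 November 2031 is a Saturday, so the first Sunday is November 2 and the fourth is November 23.
Daylight saving runs 6 April – 23 November; October 27, 2031 is inside that window, so Othide is at UTC+01:30.
18:30 Othide − 1h30m = 17:00 UTC.
1 February 2031 is a Saturday, so the first Sunday is February 2.
1 November 2031 is a Saturday, so the first Sunday is November 2.
At the standard offset (UTC+01:00), 17:00 UTC + 1h = 18:00 Norion Canton standard time.
The standard-time date in Norion Canton, October 27, 2031, lies within the daylight-saving period (2 February – 2 November), so Norion Canton is on daylight time, UTC+02:00.
17:00 UTC + 2h = 19:00 Norion Canton.

19:00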